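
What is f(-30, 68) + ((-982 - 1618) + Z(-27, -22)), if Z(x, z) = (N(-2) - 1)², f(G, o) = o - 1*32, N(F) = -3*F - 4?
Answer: -2563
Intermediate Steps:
N(F) = -4 - 3*F
f(G, o) = -32 + o (f(G, o) = o - 32 = -32 + o)
Z(x, z) = 1 (Z(x, z) = ((-4 - 3*(-2)) - 1)² = ((-4 + 6) - 1)² = (2 - 1)² = 1² = 1)
f(-30, 68) + ((-982 - 1618) + Z(-27, -22)) = (-32 + 68) + ((-982 - 1618) + 1) = 36 + (-2600 + 1) = 36 - 2599 = -2563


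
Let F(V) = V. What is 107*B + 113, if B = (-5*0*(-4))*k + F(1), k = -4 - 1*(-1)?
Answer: 220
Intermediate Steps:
k = -3 (k = -4 + 1 = -3)
B = 1 (B = (-5*0*(-4))*(-3) + 1 = (0*(-4))*(-3) + 1 = 0*(-3) + 1 = 0 + 1 = 1)
107*B + 113 = 107*1 + 113 = 107 + 113 = 220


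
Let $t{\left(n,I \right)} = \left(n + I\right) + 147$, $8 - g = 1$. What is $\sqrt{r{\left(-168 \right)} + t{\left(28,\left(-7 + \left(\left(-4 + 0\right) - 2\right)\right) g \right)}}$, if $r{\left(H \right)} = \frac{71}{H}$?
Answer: $\frac{\sqrt{589722}}{84} \approx 9.1421$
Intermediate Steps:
$g = 7$ ($g = 8 - 1 = 7$)
$t{\left(n,I \right)} = 147 + I + n$ ($t{\left(n,I \right)} = \left(I + n\right) + 147 = 147 + I + n$)
$\sqrt{r{\left(-168 \right)} + t{\left(28,\left(-7 + \left(\left(-4 + 0\right) - 2\right)\right) g \right)}} = \sqrt{\frac{71}{-168} + \left(147 + \left(-7 + \left(\left(-4 + 0\right) - 2\right)\right) 7 + 28\right)} = \sqrt{71 \left(- \frac{1}{168}\right) + \left(147 + \left(-7 - 6\right) 7 + 28\right)} = \sqrt{- \frac{71}{168} + \left(147 + \left(-7 - 6\right) 7 + 28\right)} = \sqrt{- \frac{71}{168} + \left(147 - 91 + 28\right)} = \sqrt{- \frac{71}{168} + 84} = \sqrt{\frac{14041}{168}} = \frac{\sqrt{589722}}{84}$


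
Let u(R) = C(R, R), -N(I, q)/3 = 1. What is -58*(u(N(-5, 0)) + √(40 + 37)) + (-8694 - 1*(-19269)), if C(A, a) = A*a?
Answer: 10053 - 58*√77 ≈ 9544.0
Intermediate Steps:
N(I, q) = -3 (N(I, q) = -3*1 = -3)
u(R) = R² (u(R) = R*R = R²)
-58*(u(N(-5, 0)) + √(40 + 37)) + (-8694 - 1*(-19269)) = -58*((-3)² + √(40 + 37)) + (-8694 - 1*(-19269)) = -58*(9 + √77) + (-8694 + 19269) = (-522 - 58*√77) + 10575 = 10053 - 58*√77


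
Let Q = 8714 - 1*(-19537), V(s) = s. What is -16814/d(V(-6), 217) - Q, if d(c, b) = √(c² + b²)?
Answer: -28251 - 16814*√1885/9425 ≈ -28328.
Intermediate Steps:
d(c, b) = √(b² + c²)
Q = 28251 (Q = 8714 + 19537 = 28251)
-16814/d(V(-6), 217) - Q = -16814/√(217² + (-6)²) - 1*28251 = -16814/√(47089 + 36) - 28251 = -16814*√1885/9425 - 28251 = -28251 - 16814*√1885/9425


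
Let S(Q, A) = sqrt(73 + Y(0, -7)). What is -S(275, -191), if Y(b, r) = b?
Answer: -sqrt(73) ≈ -8.5440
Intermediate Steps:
S(Q, A) = sqrt(73) (S(Q, A) = sqrt(73 + 0) = sqrt(73))
-S(275, -191) = -sqrt(73)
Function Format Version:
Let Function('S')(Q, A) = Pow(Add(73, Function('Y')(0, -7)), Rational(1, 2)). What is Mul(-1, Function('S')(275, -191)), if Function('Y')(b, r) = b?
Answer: Mul(-1, Pow(73, Rational(1, 2))) ≈ -8.5440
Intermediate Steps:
Function('S')(Q, A) = Pow(73, Rational(1, 2)) (Function('S')(Q, A) = Pow(Add(73, 0), Rational(1, 2)) = Pow(73, Rational(1, 2)))
Mul(-1, Function('S')(275, -191)) = Mul(-1, Pow(73, Rational(1, 2)))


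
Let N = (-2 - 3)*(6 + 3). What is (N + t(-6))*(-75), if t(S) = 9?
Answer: 2700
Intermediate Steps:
N = -45 (N = -5*9 = -45)
(N + t(-6))*(-75) = (-45 + 9)*(-75) = -36*(-75) = 2700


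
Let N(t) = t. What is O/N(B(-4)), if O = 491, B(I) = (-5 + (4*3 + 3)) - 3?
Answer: 491/7 ≈ 70.143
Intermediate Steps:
B(I) = 7 (B(I) = (-5 + (12 + 3)) - 3 = (-5 + 15) - 3 = 10 - 3 = 7)
O/N(B(-4)) = 491/7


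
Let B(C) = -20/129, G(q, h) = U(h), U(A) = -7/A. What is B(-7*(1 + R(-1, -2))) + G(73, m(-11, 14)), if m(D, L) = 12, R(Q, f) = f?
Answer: -127/172 ≈ -0.73837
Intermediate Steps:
G(q, h) = -7/h
B(C) = -20/129 (B(C) = -20*1/129 = -20/129)
B(-7*(1 + R(-1, -2))) + G(73, m(-11, 14)) = -20/129 - 7/12 = -127/172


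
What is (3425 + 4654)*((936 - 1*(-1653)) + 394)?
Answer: 24099657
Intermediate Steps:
(3425 + 4654)*((936 - 1*(-1653)) + 394) = 8079*((936 + 1653) + 394) = 8079*(2589 + 394) = 8079*2983 = 24099657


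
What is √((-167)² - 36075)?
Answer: I*√8186 ≈ 90.477*I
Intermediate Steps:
√((-167)² - 36075) = √(27889 - 36075) = √(-8186) = I*√8186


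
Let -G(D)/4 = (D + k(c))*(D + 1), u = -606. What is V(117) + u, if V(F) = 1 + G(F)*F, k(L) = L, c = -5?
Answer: -6185693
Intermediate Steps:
G(D) = -4*(1 + D)*(-5 + D) (G(D) = -4*(D - 5)*(D + 1) = -4*(-5 + D)*(1 + D) = -4*(1 + D)*(-5 + D))
V(F) = 1 + F*(20 - 4*F² + 16*F) (V(F) = 1 + (20 - 4*F² + 16*F)*F = 1 + F*(20 - 4*F² + 16*F))
V(117) + u = (1 + 4*117*(5 - 1*117² + 4*117)) - 606 = (1 + 4*117*(5 - 1*13689 + 468)) - 606 = (1 + 4*117*(5 - 13689 + 468)) - 606 = (1 + 4*117*(-13216)) - 606 = (1 - 6185088) - 606 = -6185087 - 606 = -6185693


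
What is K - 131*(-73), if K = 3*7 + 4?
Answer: 9588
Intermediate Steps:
K = 25 (K = 21 + 4 = 25)
K - 131*(-73) = 25 - 131*(-73) = 25 + 9563 = 9588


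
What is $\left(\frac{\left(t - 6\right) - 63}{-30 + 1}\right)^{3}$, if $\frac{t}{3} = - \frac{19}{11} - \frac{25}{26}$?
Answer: $\frac{10707643014921}{570547876184} \approx 18.767$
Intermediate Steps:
$t = - \frac{2307}{286}$ ($t = 3 \left(- \frac{19}{11} - \frac{25}{26}\right) = 3 \left(- \frac{769}{286}\right) = - \frac{2307}{286} \approx -8.0664$)
$\left(\frac{\left(t - 6\right) - 63}{-30 + 1}\right)^{3} = \left(\frac{\left(- \frac{2307}{286} - 6\right) - 63}{-30 + 1}\right)^{3} = \left(\frac{- \frac{4023}{286} - 63}{-29}\right)^{3} = \left(\left(- \frac{22041}{286}\right) \left(- \frac{1}{29}\right)\right)^{3} = \left(\frac{22041}{8294}\right)^{3} = \frac{10707643014921}{570547876184}$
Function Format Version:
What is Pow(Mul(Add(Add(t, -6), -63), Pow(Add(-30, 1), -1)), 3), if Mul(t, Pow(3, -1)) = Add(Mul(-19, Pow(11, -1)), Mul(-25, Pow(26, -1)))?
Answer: Rational(10707643014921, 570547876184) ≈ 18.767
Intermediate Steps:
t = Rational(-2307, 286) (t = Mul(3, Add(Mul(-19, Pow(11, -1)), Mul(-25, Pow(26, -1)))) = Mul(3, Add(Mul(-19, Rational(1, 11)), Mul(-25, Rational(1, 26)))) = Mul(3, Add(Rational(-19, 11), Rational(-25, 26))) = Mul(3, Rational(-769, 286)) = Rational(-2307, 286) ≈ -8.0664)
Pow(Mul(Add(Add(t, -6), -63), Pow(Add(-30, 1), -1)), 3) = Pow(Mul(Add(Add(Rational(-2307, 286), -6), -63), Pow(Add(-30, 1), -1)), 3) = Pow(Mul(Add(Rational(-4023, 286), -63), Pow(-29, -1)), 3) = Pow(Mul(Rational(-22041, 286), Rational(-1, 29)), 3) = Pow(Rational(22041, 8294), 3) = Rational(10707643014921, 570547876184)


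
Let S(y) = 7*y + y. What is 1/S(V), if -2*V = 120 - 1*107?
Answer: -1/52 ≈ -0.019231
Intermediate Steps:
V = -13/2 (V = -(120 - 1*107)/2 = -(120 - 107)/2 = -½*13 = -13/2 ≈ -6.5000)
S(y) = 8*y
1/S(V) = 1/(8*(-13/2)) = 1/(-52) = -1/52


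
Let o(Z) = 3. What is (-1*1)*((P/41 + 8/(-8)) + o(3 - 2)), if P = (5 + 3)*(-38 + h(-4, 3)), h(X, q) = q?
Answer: 198/41 ≈ 4.8293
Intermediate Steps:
P = -280 (P = (5 + 3)*(-38 + 3) = 8*(-35) = -280)
(-1*1)*((P/41 + 8/(-8)) + o(3 - 2)) = (-1*1)*((-280/41 + 8/(-8)) + 3) = -((-280*1/41 + 8*(-⅛)) + 3) = -((-280/41 - 1) + 3) = -(-321/41 + 3) = -1*(-198/41) = 198/41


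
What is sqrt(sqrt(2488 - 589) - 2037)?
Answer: sqrt(-2037 + 3*sqrt(211)) ≈ 44.648*I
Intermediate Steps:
sqrt(sqrt(2488 - 589) - 2037) = sqrt(sqrt(1899) - 2037) = sqrt(3*sqrt(211) - 2037) = sqrt(-2037 + 3*sqrt(211))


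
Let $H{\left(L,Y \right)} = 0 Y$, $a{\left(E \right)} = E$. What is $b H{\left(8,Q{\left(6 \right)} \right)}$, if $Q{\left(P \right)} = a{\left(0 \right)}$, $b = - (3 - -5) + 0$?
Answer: $0$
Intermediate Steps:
$b = -8$ ($b = - (3 + 5) + 0 = \left(-1\right) 8 + 0 = -8 + 0 = -8$)
$Q{\left(P \right)} = 0$
$H{\left(L,Y \right)} = 0$
$b H{\left(8,Q{\left(6 \right)} \right)} = \left(-8\right) 0 = 0$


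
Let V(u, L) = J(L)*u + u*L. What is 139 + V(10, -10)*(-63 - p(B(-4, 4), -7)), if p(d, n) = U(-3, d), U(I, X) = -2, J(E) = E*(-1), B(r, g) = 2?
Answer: 139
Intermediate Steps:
J(E) = -E
V(u, L) = 0 (V(u, L) = (-L)*u + u*L = -L*u + L*u = 0)
p(d, n) = -2
139 + V(10, -10)*(-63 - p(B(-4, 4), -7)) = 139 + 0*(-63 - 1*(-2)) = 139 + 0*(-63 + 2) = 139 + 0*(-61) = 139 + 0 = 139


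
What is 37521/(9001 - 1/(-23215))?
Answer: 871050015/208958216 ≈ 4.1685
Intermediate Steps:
37521/(9001 - 1/(-23215)) = 37521/(9001 - 1*(-1/23215)) = 37521/(9001 + 1/23215) = 37521/(208958216/23215) = 37521*(23215/208958216) = 871050015/208958216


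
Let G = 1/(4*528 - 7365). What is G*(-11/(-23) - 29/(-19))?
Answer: -292/765187 ≈ -0.00038161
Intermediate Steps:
G = -1/5253 (G = 1/(2112 - 7365) = 1/(-5253) = -1/5253 ≈ -0.00019037)
G*(-11/(-23) - 29/(-19)) = -(-11/(-23) - 29/(-19))/5253 = -(-11*(-1/23) - 29*(-1/19))/5253 = -(11/23 + 29/19)/5253 = -1/5253*876/437 = -292/765187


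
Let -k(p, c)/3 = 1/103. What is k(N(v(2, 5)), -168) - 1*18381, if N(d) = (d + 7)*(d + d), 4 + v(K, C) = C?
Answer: -1893246/103 ≈ -18381.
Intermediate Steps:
v(K, C) = -4 + C
N(d) = 2*d*(7 + d) (N(d) = (7 + d)*(2*d) = 2*d*(7 + d))
k(p, c) = -3/103
k(N(v(2, 5)), -168) - 1*18381 = -3/103 - 1*18381 = -3/103 - 18381 = -1893246/103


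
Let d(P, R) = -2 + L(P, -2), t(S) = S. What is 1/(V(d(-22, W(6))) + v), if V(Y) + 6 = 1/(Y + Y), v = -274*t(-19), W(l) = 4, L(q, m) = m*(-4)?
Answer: 12/62401 ≈ 0.00019230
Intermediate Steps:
L(q, m) = -4*m
d(P, R) = 6 (d(P, R) = -2 - 4*(-2) = -2 + 8 = 6)
v = 5206 (v = -274*(-19) = 5206)
V(Y) = -6 + 1/(2*Y) (V(Y) = -6 + 1/(Y + Y) = -6 + 1/(2*Y))
1/(V(d(-22, W(6))) + v) = 1/((-6 + (½)/6) + 5206) = 1/((-6 + (½)*(⅙)) + 5206) = 1/((-6 + 1/12) + 5206) = 1/(-71/12 + 5206) = 1/(62401/12) = 12/62401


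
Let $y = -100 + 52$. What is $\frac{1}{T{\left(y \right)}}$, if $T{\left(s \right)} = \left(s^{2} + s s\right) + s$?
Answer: $\frac{1}{4560} \approx 0.0002193$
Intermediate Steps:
$y = -48$
$T{\left(s \right)} = s + 2 s^{2}$ ($T{\left(s \right)} = \left(s^{2} + s^{2}\right) + s = 2 s^{2} + s = s + 2 s^{2}$)
$\frac{1}{T{\left(y \right)}} = \frac{1}{\left(-48\right) \left(1 + 2 \left(-48\right)\right)} = \frac{1}{\left(-48\right) \left(1 - 96\right)} = \frac{1}{\left(-48\right) \left(-95\right)} = \frac{1}{4560}$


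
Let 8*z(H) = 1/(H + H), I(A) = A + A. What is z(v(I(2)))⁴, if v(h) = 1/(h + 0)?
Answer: 1/256 ≈ 0.0039063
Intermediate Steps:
I(A) = 2*A
v(h) = 1/h
z(H) = 1/(16*H) (z(H) = 1/(8*(H + H)) = 1/(8*((2*H))) = (1/(2*H))/8 = 1/(16*H))
z(v(I(2)))⁴ = (1/(16*(1/(2*2))))⁴ = (1/(16*(1/4)))⁴ = (1/(16*(¼)))⁴ = ((1/16)*4)⁴ = (¼)⁴ = 1/256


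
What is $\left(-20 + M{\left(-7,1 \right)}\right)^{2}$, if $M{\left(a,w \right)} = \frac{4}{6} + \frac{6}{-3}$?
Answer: $\frac{4096}{9} \approx 455.11$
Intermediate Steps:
$M{\left(a,w \right)} = - \frac{4}{3}$ ($M{\left(a,w \right)} = 4 \cdot \frac{1}{6} + 6 \left(- \frac{1}{3}\right) = \frac{2}{3} - 2 = - \frac{4}{3}$)
$\left(-20 + M{\left(-7,1 \right)}\right)^{2} = \left(-20 - \frac{4}{3}\right)^{2} = \left(- \frac{64}{3}\right)^{2} = \frac{4096}{9}$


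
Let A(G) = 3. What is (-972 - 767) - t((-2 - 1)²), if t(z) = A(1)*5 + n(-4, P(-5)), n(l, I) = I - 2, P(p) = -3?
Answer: -1749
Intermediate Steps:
n(l, I) = -2 + I
t(z) = 10 (t(z) = 3*5 + (-2 - 3) = 15 - 5 = 10)
(-972 - 767) - t((-2 - 1)²) = (-972 - 767) - 1*10 = -1739 - 10 = -1749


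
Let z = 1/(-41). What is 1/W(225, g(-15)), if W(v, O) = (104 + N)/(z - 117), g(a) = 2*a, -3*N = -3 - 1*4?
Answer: -14394/13079 ≈ -1.1005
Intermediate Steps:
z = -1/41 ≈ -0.024390
N = 7/3 (N = -(-3 - 1*4)/3 = -(-3 - 4)/3 = -⅓*(-7) = 7/3 ≈ 2.3333)
W(v, O) = -13079/14394 (W(v, O) = (104 + 7/3)/(-1/41 - 117) = 319/(3*(-4798/41)) = (319/3)*(-41/4798) = -13079/14394)
1/W(225, g(-15)) = 1/(-13079/14394) = -14394/13079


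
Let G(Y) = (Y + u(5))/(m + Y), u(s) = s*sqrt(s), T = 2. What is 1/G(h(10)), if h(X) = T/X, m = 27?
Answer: -34/781 + 850*sqrt(5)/781 ≈ 2.3901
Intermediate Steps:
u(s) = s**(3/2)
h(X) = 2/X
G(Y) = (Y + 5*sqrt(5))/(27 + Y) (G(Y) = (Y + 5**(3/2))/(27 + Y) = (Y + 5*sqrt(5))/(27 + Y))
1/G(h(10)) = 1/((2/10 + 5*sqrt(5))/(27 + 2/10)) = 1/((2*(1/10) + 5*sqrt(5))/(27 + 2*(1/10))) = 1/((1/5 + 5*sqrt(5))/(27 + 1/5)) = 1/((1/5 + 5*sqrt(5))/(136/5)) = 1/(5*(1/5 + 5*sqrt(5))/136) = 1/(1/136 + 25*sqrt(5)/136)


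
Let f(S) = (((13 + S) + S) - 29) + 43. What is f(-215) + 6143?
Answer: 5740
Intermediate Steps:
f(S) = 27 + 2*S (f(S) = ((13 + 2*S) - 29) + 43 = (-16 + 2*S) + 43 = 27 + 2*S)
f(-215) + 6143 = (27 + 2*(-215)) + 6143 = (27 - 430) + 6143 = -403 + 6143 = 5740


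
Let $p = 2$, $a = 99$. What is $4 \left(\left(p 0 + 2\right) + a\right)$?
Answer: $404$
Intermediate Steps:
$4 \left(\left(p 0 + 2\right) + a\right) = 4 \left(\left(2 \cdot 0 + 2\right) + 99\right) = 4 \left(\left(0 + 2\right) + 99\right) = 4 \left(2 + 99\right) = 4 \cdot 101 = 404$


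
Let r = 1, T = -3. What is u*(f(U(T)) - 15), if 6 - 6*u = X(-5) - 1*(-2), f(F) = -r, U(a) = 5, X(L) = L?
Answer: -24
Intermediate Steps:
f(F) = -1 (f(F) = -1*1 = -1)
u = 3/2 (u = 1 - (-5 - 1*(-2))/6 = 1 - (-5 + 2)/6 = 1 - ⅙*(-3) = 1 + ½ = 3/2 ≈ 1.5000)
u*(f(U(T)) - 15) = 3*(-1 - 15)/2 = (3/2)*(-16) = -24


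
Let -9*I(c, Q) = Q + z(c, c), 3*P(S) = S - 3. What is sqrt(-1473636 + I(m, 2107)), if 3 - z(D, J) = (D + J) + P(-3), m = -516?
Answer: 14*I*sqrt(67683)/3 ≈ 1214.1*I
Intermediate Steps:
P(S) = -1 + S/3 (P(S) = (S - 3)/3 = (-3 + S)/3 = -1 + S/3)
z(D, J) = 5 - D - J (z(D, J) = 3 - ((D + J) + (-1 + (1/3)*(-3))) = 3 - ((D + J) + (-1 - 1)) = 3 - ((D + J) - 2) = 3 - (-2 + D + J) = 3 + (2 - D - J) = 5 - D - J)
I(c, Q) = -5/9 - Q/9 + 2*c/9 (I(c, Q) = -(Q + (5 - c - c))/9 = -(Q + (5 - 2*c))/9 = -(5 + Q - 2*c)/9 = -5/9 - Q/9 + 2*c/9)
sqrt(-1473636 + I(m, 2107)) = sqrt(-1473636 + (-5/9 - 1/9*2107 + (2/9)*(-516))) = sqrt(-1473636 + (-5/9 - 2107/9 - 344/3)) = sqrt(-1473636 - 1048/3) = sqrt(-4421956/3) = 14*I*sqrt(67683)/3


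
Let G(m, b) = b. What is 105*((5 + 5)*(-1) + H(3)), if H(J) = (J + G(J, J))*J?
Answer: 840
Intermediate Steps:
H(J) = 2*J² (H(J) = (J + J)*J = (2*J)*J = 2*J²)
105*((5 + 5)*(-1) + H(3)) = 105*((5 + 5)*(-1) + 2*3²) = 105*(10*(-1) + 2*9) = 105*(-10 + 18) = 105*8 = 840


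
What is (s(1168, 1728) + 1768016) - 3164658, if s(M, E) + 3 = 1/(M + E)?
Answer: -4044683919/2896 ≈ -1.3966e+6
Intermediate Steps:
s(M, E) = -3 + 1/(E + M) (s(M, E) = -3 + 1/(M + E) = -3 + 1/(E + M))
(s(1168, 1728) + 1768016) - 3164658 = ((1 - 3*1728 - 3*1168)/(1728 + 1168) + 1768016) - 3164658 = ((1 - 5184 - 3504)/2896 + 1768016) - 3164658 = ((1/2896)*(-8687) + 1768016) - 3164658 = (-8687/2896 + 1768016) - 3164658 = 5120165649/2896 - 3164658 = -4044683919/2896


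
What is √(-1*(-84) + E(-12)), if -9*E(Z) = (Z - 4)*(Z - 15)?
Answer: 6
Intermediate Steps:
E(Z) = -(-15 + Z)*(-4 + Z)/9 (E(Z) = -(Z - 4)*(Z - 15)/9 = -(-4 + Z)*(-15 + Z)/9 = -(-15 + Z)*(-4 + Z)/9)
√(-1*(-84) + E(-12)) = √(-1*(-84) + (-20/3 - ⅑*(-12)² + (19/9)*(-12))) = √(84 + (-20/3 - ⅑*144 - 76/3)) = √(84 + (-20/3 - 16 - 76/3)) = √(84 - 48) = √36 = 6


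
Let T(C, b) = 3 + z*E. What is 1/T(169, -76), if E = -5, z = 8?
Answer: -1/37 ≈ -0.027027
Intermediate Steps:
T(C, b) = -37 (T(C, b) = 3 + 8*(-5) = 3 - 40 = -37)
1/T(169, -76) = 1/(-37) = -1/37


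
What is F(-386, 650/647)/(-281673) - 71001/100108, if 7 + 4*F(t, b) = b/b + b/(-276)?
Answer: -1785623072895371/2517661688991624 ≈ -0.70924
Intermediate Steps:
F(t, b) = -3/2 - b/1104 (F(t, b) = -7/4 + (b/b + b/(-276))/4 = -7/4 + (1 + b*(-1/276))/4 = -7/4 + (1 - b/276)/4 = -7/4 + (¼ - b/1104) = -3/2 - b/1104)
F(-386, 650/647)/(-281673) - 71001/100108 = (-3/2 - 325/(552*647))/(-281673) - 71001/100108 = (-3/2 - 325/(552*647))*(-1/281673) - 71001*1/100108 = (-3/2 - 1/1104*650/647)*(-1/281673) - 71001/100108 = (-3/2 - 325/357144)*(-1/281673) - 71001/100108 = -536041/357144*(-1/281673) - 71001/100108 = 536041/100597821912 - 71001/100108 = -1785623072895371/2517661688991624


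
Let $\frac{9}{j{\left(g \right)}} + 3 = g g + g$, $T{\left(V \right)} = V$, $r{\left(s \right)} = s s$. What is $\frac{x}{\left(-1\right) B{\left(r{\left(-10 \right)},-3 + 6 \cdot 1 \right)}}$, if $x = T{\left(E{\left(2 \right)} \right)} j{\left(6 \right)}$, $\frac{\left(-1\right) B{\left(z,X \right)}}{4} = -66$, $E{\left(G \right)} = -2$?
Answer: $\frac{1}{572} \approx 0.0017483$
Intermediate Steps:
$r{\left(s \right)} = s^{2}$
$j{\left(g \right)} = \frac{9}{-3 + g + g^{2}}$ ($j{\left(g \right)} = \frac{9}{-3 + \left(g g + g\right)} = \frac{9}{-3 + \left(g^{2} + g\right)} = \frac{9}{-3 + \left(g + g^{2}\right)} = \frac{9}{-3 + g + g^{2}}$)
$B{\left(z,X \right)} = 264$ ($B{\left(z,X \right)} = \left(-4\right) \left(-66\right) = 264$)
$x = - \frac{6}{13}$ ($x = - 2 \frac{9}{-3 + 6 + 6^{2}} = - 2 \frac{9}{-3 + 6 + 36} = - 2 \cdot \frac{9}{39} = - 2 \cdot 9 \cdot \frac{1}{39} = \left(-2\right) \frac{3}{13} = - \frac{6}{13} \approx -0.46154$)
$\frac{x}{\left(-1\right) B{\left(r{\left(-10 \right)},-3 + 6 \cdot 1 \right)}} = - \frac{6}{13 \left(\left(-1\right) 264\right)} = - \frac{6}{13 \left(-264\right)} = \left(- \frac{6}{13}\right) \left(- \frac{1}{264}\right) = \frac{1}{572}$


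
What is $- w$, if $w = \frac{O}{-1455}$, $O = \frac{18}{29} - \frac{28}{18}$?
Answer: $- \frac{244}{379755} \approx -0.00064252$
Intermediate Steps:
$O = - \frac{244}{261}$ ($O = 18 \cdot \frac{1}{29} - \frac{14}{9} = \frac{18}{29} - \frac{14}{9} = - \frac{244}{261} \approx -0.93487$)
$w = \frac{244}{379755}$ ($w = - \frac{244}{261 \left(-1455\right)} = \left(- \frac{244}{261}\right) \left(- \frac{1}{1455}\right) = \frac{244}{379755} \approx 0.00064252$)
$- w = \left(-1\right) \frac{244}{379755} = - \frac{244}{379755}$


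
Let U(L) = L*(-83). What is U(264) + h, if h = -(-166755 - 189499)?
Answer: 334342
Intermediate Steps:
U(L) = -83*L
h = 356254 (h = -1*(-356254) = 356254)
U(264) + h = -83*264 + 356254 = -21912 + 356254 = 334342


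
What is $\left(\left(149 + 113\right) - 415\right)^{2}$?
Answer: $23409$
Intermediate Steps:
$\left(\left(149 + 113\right) - 415\right)^{2} = \left(262 - 415\right)^{2} = \left(-153\right)^{2} = 23409$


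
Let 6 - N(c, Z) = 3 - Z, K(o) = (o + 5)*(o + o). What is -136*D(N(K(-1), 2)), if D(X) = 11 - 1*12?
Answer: 136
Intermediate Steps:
K(o) = 2*o*(5 + o) (K(o) = (5 + o)*(2*o) = 2*o*(5 + o))
N(c, Z) = 3 + Z (N(c, Z) = 6 - (3 - Z) = 6 + (-3 + Z) = 3 + Z)
D(X) = -1 (D(X) = 11 - 12 = -1)
-136*D(N(K(-1), 2)) = -136*(-1) = 136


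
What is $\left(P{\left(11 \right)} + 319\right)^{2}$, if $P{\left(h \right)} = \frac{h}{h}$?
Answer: $102400$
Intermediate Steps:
$P{\left(h \right)} = 1$
$\left(P{\left(11 \right)} + 319\right)^{2} = \left(1 + 319\right)^{2} = 320^{2} = 102400$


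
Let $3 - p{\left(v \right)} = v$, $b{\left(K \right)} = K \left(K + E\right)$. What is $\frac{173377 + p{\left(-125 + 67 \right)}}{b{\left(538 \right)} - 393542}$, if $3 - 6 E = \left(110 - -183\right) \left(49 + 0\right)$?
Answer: $- \frac{260157}{2086760} \approx -0.12467$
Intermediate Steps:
$E = - \frac{7177}{3}$ ($E = \frac{1}{2} - \frac{\left(110 - -183\right) \left(49 + 0\right)}{6} = \frac{1}{2} - \frac{\left(110 + 183\right) 49}{6} = \frac{1}{2} - \frac{293 \cdot 49}{6} = \frac{1}{2} - \frac{14357}{6} = - \frac{7177}{3} \approx -2392.3$)
$b{\left(K \right)} = K \left(- \frac{7177}{3} + K\right)$ ($b{\left(K \right)} = K \left(K - \frac{7177}{3}\right) = K \left(- \frac{7177}{3} + K\right)$)
$p{\left(v \right)} = 3 - v$
$\frac{173377 + p{\left(-125 + 67 \right)}}{b{\left(538 \right)} - 393542} = \frac{173377 + \left(3 - \left(-125 + 67\right)\right)}{\frac{1}{3} \cdot 538 \left(-7177 + 3 \cdot 538\right) - 393542} = \frac{173377 + \left(3 - -58\right)}{\frac{1}{3} \cdot 538 \left(-7177 + 1614\right) - 393542} = \frac{173377 + \left(3 + 58\right)}{\frac{1}{3} \cdot 538 \left(-5563\right) - 393542} = \frac{173377 + 61}{- \frac{2992894}{3} - 393542} = \frac{173438}{- \frac{4173520}{3}} = 173438 \left(- \frac{3}{4173520}\right) = - \frac{260157}{2086760}$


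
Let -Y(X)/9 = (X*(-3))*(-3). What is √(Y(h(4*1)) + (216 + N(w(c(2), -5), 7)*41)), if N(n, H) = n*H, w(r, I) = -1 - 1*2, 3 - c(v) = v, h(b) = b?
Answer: I*√969 ≈ 31.129*I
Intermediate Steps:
Y(X) = -81*X (Y(X) = -9*X*(-3)*(-3) = -9*(-3*X)*(-3) = -81*X)
c(v) = 3 - v
w(r, I) = -3 (w(r, I) = -1 - 2 = -3)
N(n, H) = H*n
√(Y(h(4*1)) + (216 + N(w(c(2), -5), 7)*41)) = √(-324 + (216 + (7*(-3))*41)) = √(-81*4 + (216 - 21*41)) = √(-324 + (216 - 861)) = √(-324 - 645) = √(-969) = I*√969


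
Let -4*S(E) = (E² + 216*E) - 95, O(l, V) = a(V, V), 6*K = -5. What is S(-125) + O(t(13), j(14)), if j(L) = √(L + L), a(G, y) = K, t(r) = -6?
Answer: 8600/3 ≈ 2866.7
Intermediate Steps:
K = -⅚ (K = (⅙)*(-5) = -⅚ ≈ -0.83333)
a(G, y) = -⅚
j(L) = √2*√L (j(L) = √(2*L) = √2*√L)
O(l, V) = -⅚
S(E) = 95/4 - 54*E - E²/4 (S(E) = -((E² + 216*E) - 95)/4 = -(-95 + E² + 216*E)/4 = 95/4 - 54*E - E²/4)
S(-125) + O(t(13), j(14)) = (95/4 - 54*(-125) - ¼*(-125)²) - ⅚ = (95/4 + 6750 - ¼*15625) - ⅚ = (95/4 + 6750 - 15625/4) - ⅚ = 5735/2 - ⅚ = 8600/3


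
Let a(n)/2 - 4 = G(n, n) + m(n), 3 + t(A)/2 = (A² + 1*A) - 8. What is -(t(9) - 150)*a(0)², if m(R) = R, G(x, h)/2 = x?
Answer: -512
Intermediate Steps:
G(x, h) = 2*x
t(A) = -22 + 2*A + 2*A² (t(A) = -6 + 2*((A² + 1*A) - 8) = -6 + 2*((A² + A) - 8) = -6 + 2*((A + A²) - 8) = -6 + 2*(-8 + A + A²) = -6 + (-16 + 2*A + 2*A²) = -22 + 2*A + 2*A²)
a(n) = 8 + 6*n (a(n) = 8 + 2*(2*n + n) = 8 + 2*(3*n) = 8 + 6*n)
-(t(9) - 150)*a(0)² = -((-22 + 2*9 + 2*9²) - 150)*(8 + 6*0)² = -((-22 + 18 + 2*81) - 150)*(8 + 0)² = -((-22 + 18 + 162) - 150)*8² = -(158 - 150)*64 = -8*64 = -1*512 = -512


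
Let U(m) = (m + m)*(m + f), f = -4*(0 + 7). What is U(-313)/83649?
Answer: 213466/83649 ≈ 2.5519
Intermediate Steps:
f = -28 (f = -4*7 = -28)
U(m) = 2*m*(-28 + m) (U(m) = (m + m)*(m - 28) = (2*m)*(-28 + m) = 2*m*(-28 + m))
U(-313)/83649 = (2*(-313)*(-28 - 313))/83649 = (2*(-313)*(-341))*(1/83649) = 213466*(1/83649) = 213466/83649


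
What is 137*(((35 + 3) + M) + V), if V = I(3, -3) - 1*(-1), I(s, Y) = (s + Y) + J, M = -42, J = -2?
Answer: -685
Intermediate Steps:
I(s, Y) = -2 + Y + s (I(s, Y) = (s + Y) - 2 = (Y + s) - 2 = -2 + Y + s)
V = -1 (V = (-2 - 3 + 3) - 1*(-1) = -2 + 1 = -1)
137*(((35 + 3) + M) + V) = 137*(((35 + 3) - 42) - 1) = 137*((38 - 42) - 1) = 137*(-4 - 1) = 137*(-5) = -685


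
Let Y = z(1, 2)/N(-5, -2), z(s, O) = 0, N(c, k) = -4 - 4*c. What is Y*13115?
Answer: 0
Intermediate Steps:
Y = 0 (Y = 0/(-4 - 4*(-5)) = 0/(-4 + 20) = 0/16 = 0*(1/16) = 0)
Y*13115 = 0*13115 = 0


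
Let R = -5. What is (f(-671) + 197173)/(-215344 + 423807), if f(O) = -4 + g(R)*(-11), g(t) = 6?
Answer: 197103/208463 ≈ 0.94551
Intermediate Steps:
f(O) = -70 (f(O) = -4 + 6*(-11) = -4 - 66 = -70)
(f(-671) + 197173)/(-215344 + 423807) = (-70 + 197173)/(-215344 + 423807) = 197103/208463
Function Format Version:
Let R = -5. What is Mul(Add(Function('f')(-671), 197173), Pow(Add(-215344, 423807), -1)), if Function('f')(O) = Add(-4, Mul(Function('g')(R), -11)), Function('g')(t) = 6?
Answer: Rational(197103, 208463) ≈ 0.94551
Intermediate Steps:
Function('f')(O) = -70 (Function('f')(O) = Add(-4, Mul(6, -11)) = Add(-4, -66) = -70)
Mul(Add(Function('f')(-671), 197173), Pow(Add(-215344, 423807), -1)) = Mul(Add(-70, 197173), Pow(Add(-215344, 423807), -1)) = Mul(197103, Pow(208463, -1)) = Mul(197103, Rational(1, 208463)) = Rational(197103, 208463)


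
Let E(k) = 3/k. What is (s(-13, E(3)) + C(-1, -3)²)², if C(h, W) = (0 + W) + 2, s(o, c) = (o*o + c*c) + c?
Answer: 29584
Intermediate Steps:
s(o, c) = c + c² + o² (s(o, c) = (o² + c²) + c = (c² + o²) + c = c + c² + o²)
C(h, W) = 2 + W (C(h, W) = W + 2 = 2 + W)
(s(-13, E(3)) + C(-1, -3)²)² = ((3/3 + (3/3)² + (-13)²) + (2 - 3)²)² = ((3*(⅓) + (3*(⅓))² + 169) + (-1)²)² = ((1 + 1² + 169) + 1)² = ((1 + 1 + 169) + 1)² = (171 + 1)² = 172² = 29584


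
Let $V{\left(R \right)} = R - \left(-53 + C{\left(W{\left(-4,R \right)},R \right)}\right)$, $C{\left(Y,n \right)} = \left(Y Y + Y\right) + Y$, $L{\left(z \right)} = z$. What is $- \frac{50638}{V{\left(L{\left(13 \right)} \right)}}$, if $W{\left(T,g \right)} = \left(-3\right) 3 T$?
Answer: $\frac{3617}{93} \approx 38.892$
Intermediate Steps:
$W{\left(T,g \right)} = - 9 T$
$C{\left(Y,n \right)} = Y^{2} + 2 Y$ ($C{\left(Y,n \right)} = \left(Y^{2} + Y\right) + Y = \left(Y + Y^{2}\right) + Y = Y^{2} + 2 Y$)
$V{\left(R \right)} = -1315 + R$ ($V{\left(R \right)} = R + \left(53 - \left(-9\right) \left(-4\right) \left(2 - -36\right)\right) = R + \left(53 - 36 \left(2 + 36\right)\right) = R + \left(53 - 36 \cdot 38\right) = R + \left(53 - 1368\right) = R - 1315 = -1315 + R$)
$- \frac{50638}{V{\left(L{\left(13 \right)} \right)}} = - \frac{50638}{-1315 + 13} = - \frac{50638}{-1302} = \left(-50638\right) \left(- \frac{1}{1302}\right) = \frac{3617}{93}$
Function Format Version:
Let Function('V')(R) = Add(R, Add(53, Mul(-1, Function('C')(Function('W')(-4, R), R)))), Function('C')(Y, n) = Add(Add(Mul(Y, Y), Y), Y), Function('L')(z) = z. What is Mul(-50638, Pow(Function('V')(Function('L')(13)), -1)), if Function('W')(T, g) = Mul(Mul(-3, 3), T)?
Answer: Rational(3617, 93) ≈ 38.892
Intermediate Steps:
Function('W')(T, g) = Mul(-9, T)
Function('C')(Y, n) = Add(Pow(Y, 2), Mul(2, Y)) (Function('C')(Y, n) = Add(Add(Pow(Y, 2), Y), Y) = Add(Add(Y, Pow(Y, 2)), Y) = Add(Pow(Y, 2), Mul(2, Y)))
Function('V')(R) = Add(-1315, R) (Function('V')(R) = Add(R, Add(53, Mul(-1, Mul(Mul(-9, -4), Add(2, Mul(-9, -4)))))) = Add(R, Add(53, Mul(-1, Mul(36, Add(2, 36))))) = Add(R, Add(53, Mul(-1, Mul(36, 38)))) = Add(R, Add(53, Mul(-1, 1368))) = Add(R, Add(53, -1368)) = Add(R, -1315) = Add(-1315, R))
Mul(-50638, Pow(Function('V')(Function('L')(13)), -1)) = Mul(-50638, Pow(Add(-1315, 13), -1)) = Mul(-50638, Pow(-1302, -1)) = Mul(-50638, Rational(-1, 1302)) = Rational(3617, 93)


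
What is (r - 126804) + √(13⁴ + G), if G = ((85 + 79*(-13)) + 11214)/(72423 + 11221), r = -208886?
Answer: -335690 + √12488919913129/20911 ≈ -3.3552e+5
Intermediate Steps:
G = 2568/20911 (G = ((85 - 1027) + 11214)/83644 = (-942 + 11214)*(1/83644) = 10272*(1/83644) = 2568/20911 ≈ 0.12281)
(r - 126804) + √(13⁴ + G) = (-208886 - 126804) + √(13⁴ + 2568/20911) = -335690 + √(28561 + 2568/20911) = -335690 + √(597241639/20911) = -335690 + √12488919913129/20911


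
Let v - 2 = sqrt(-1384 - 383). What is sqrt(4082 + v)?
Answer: sqrt(4084 + I*sqrt(1767)) ≈ 63.907 + 0.3289*I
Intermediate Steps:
v = 2 + I*sqrt(1767) (v = 2 + sqrt(-1384 - 383) = 2 + sqrt(-1767) = 2 + I*sqrt(1767) ≈ 2.0 + 42.036*I)
sqrt(4082 + v) = sqrt(4082 + (2 + I*sqrt(1767))) = sqrt(4084 + I*sqrt(1767))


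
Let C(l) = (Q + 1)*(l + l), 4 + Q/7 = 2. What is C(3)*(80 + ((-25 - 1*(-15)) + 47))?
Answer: -9126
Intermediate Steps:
Q = -14 (Q = -28 + 7*2 = -28 + 14 = -14)
C(l) = -26*l (C(l) = (-14 + 1)*(l + l) = -26*l)
C(3)*(80 + ((-25 - 1*(-15)) + 47)) = (-26*3)*(80 + ((-25 - 1*(-15)) + 47)) = -78*(80 + ((-25 + 15) + 47)) = -78*(80 + (-10 + 47)) = -78*(80 + 37) = -78*117 = -9126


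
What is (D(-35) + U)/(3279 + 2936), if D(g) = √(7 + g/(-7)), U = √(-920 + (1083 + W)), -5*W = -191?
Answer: √5030/31075 + 2*√3/6215 ≈ 0.0028397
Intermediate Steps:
W = 191/5 (W = -⅕*(-191) = 191/5 ≈ 38.200)
U = √5030/5 (U = √(-920 + (1083 + 191/5)) = √(-920 + 5606/5) = √(1006/5) = √5030/5 ≈ 14.184)
D(g) = √(7 - g/7) (D(g) = √(7 + g*(-⅐)) = √(7 - g/7))
(D(-35) + U)/(3279 + 2936) = (√(343 - 7*(-35))/7 + √5030/5)/(3279 + 2936) = (√(343 + 245)/7 + √5030/5)/6215 = (√588/7 + √5030/5)*(1/6215) = ((14*√3)/7 + √5030/5)*(1/6215) = (2*√3 + √5030/5)*(1/6215) = √5030/31075 + 2*√3/6215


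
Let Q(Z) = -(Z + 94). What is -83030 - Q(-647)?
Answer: -83583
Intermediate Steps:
Q(Z) = -94 - Z (Q(Z) = -(94 + Z) = -94 - Z)
-83030 - Q(-647) = -83030 - (-94 - 1*(-647)) = -83030 - (-94 + 647) = -83030 - 1*553 = -83030 - 553 = -83583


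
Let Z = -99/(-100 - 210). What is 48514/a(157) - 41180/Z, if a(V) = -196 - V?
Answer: -4511130286/34947 ≈ -1.2908e+5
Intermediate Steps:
Z = 99/310 (Z = -99/(-310) = -99*(-1/310) = 99/310 ≈ 0.31936)
48514/a(157) - 41180/Z = 48514/(-196 - 1*157) - 41180/99/310 = 48514/(-196 - 157) - 41180*310/99 = 48514/(-353) - 12765800/99 = 48514*(-1/353) - 12765800/99 = -48514/353 - 12765800/99 = -4511130286/34947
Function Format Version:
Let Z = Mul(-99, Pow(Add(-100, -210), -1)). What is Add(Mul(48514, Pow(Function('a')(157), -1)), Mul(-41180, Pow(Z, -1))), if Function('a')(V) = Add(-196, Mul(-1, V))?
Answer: Rational(-4511130286, 34947) ≈ -1.2908e+5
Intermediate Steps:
Z = Rational(99, 310) (Z = Mul(-99, Pow(-310, -1)) = Mul(-99, Rational(-1, 310)) = Rational(99, 310) ≈ 0.31936)
Add(Mul(48514, Pow(Function('a')(157), -1)), Mul(-41180, Pow(Z, -1))) = Add(Mul(48514, Pow(Add(-196, Mul(-1, 157)), -1)), Mul(-41180, Pow(Rational(99, 310), -1))) = Add(Mul(48514, Pow(Add(-196, -157), -1)), Mul(-41180, Rational(310, 99))) = Add(Mul(48514, Pow(-353, -1)), Rational(-12765800, 99)) = Add(Mul(48514, Rational(-1, 353)), Rational(-12765800, 99)) = Add(Rational(-48514, 353), Rational(-12765800, 99)) = Rational(-4511130286, 34947)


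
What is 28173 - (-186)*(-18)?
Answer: 24825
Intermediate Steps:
28173 - (-186)*(-18) = 28173 - 1*3348 = 28173 - 3348 = 24825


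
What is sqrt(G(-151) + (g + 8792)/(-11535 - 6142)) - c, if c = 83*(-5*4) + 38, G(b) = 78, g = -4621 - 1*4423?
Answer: 1622 + sqrt(24377608266)/17677 ≈ 1630.8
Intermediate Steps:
g = -9044 (g = -4621 - 4423 = -9044)
c = -1622 (c = 83*(-20) + 38 = -1660 + 38 = -1622)
sqrt(G(-151) + (g + 8792)/(-11535 - 6142)) - c = sqrt(78 + (-9044 + 8792)/(-11535 - 6142)) - 1*(-1622) = sqrt(78 - 252/(-17677)) + 1622 = sqrt(78 - 252*(-1/17677)) + 1622 = sqrt(78 + 252/17677) + 1622 = sqrt(1379058/17677) + 1622 = sqrt(24377608266)/17677 + 1622 = 1622 + sqrt(24377608266)/17677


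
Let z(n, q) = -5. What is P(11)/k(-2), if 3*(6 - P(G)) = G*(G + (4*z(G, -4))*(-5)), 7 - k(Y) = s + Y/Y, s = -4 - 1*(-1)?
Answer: -401/9 ≈ -44.556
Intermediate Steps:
s = -3 (s = -4 + 1 = -3)
k(Y) = 9 (k(Y) = 7 - (-3 + Y/Y) = 7 - (-3 + 1) = 7 - 1*(-2) = 7 + 2 = 9)
P(G) = 6 - G*(100 + G)/3 (P(G) = 6 - G*(G + (4*(-5))*(-5))/3 = 6 - G*(G - 20*(-5))/3 = 6 - G*(G + 100)/3 = 6 - G*(100 + G)/3)
P(11)/k(-2) = (6 - 100/3*11 - ⅓*11²)/9 = (6 - 1100/3 - ⅓*121)*(⅑) = (6 - 1100/3 - 121/3)*(⅑) = -401*⅑ = -401/9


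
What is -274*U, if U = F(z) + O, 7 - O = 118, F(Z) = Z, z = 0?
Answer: 30414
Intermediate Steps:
O = -111 (O = 7 - 1*118 = 7 - 118 = -111)
U = -111 (U = 0 - 111 = -111)
-274*U = -274*(-111) = 30414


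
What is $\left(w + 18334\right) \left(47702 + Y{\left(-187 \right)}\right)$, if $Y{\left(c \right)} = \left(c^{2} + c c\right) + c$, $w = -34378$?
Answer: $-1884415932$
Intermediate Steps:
$Y{\left(c \right)} = c + 2 c^{2}$ ($Y{\left(c \right)} = \left(c^{2} + c^{2}\right) + c = 2 c^{2} + c = c + 2 c^{2}$)
$\left(w + 18334\right) \left(47702 + Y{\left(-187 \right)}\right) = \left(-34378 + 18334\right) \left(47702 - 187 \left(1 + 2 \left(-187\right)\right)\right) = - 16044 \left(47702 - 187 \left(1 - 374\right)\right) = - 16044 \left(47702 - -69751\right) = - 16044 \left(47702 + 69751\right) = \left(-16044\right) 117453 = -1884415932$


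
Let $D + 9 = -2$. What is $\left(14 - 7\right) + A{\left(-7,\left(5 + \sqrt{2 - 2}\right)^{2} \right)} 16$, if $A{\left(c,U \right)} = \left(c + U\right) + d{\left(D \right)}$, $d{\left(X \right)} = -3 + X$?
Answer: $71$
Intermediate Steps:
$D = -11$ ($D = -9 - 2 = -11$)
$A{\left(c,U \right)} = -14 + U + c$ ($A{\left(c,U \right)} = \left(c + U\right) - 14 = \left(U + c\right) - 14 = -14 + U + c$)
$\left(14 - 7\right) + A{\left(-7,\left(5 + \sqrt{2 - 2}\right)^{2} \right)} 16 = \left(14 - 7\right) + \left(-14 + \left(5 + \sqrt{2 - 2}\right)^{2} - 7\right) 16 = 7 + \left(-14 + \left(5 + \sqrt{0}\right)^{2} - 7\right) 16 = 7 + \left(-14 + \left(5 + 0\right)^{2} - 7\right) 16 = 7 + \left(-14 + 5^{2} - 7\right) 16 = 7 + \left(-14 + 25 - 7\right) 16 = 7 + 4 \cdot 16 = 7 + 64 = 71$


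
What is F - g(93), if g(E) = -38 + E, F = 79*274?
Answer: 21591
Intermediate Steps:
F = 21646
F - g(93) = 21646 - (-38 + 93) = 21646 - 1*55 = 21646 - 55 = 21591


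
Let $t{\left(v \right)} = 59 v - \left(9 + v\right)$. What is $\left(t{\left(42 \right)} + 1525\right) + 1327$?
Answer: $5279$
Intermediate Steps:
$t{\left(v \right)} = -9 + 58 v$
$\left(t{\left(42 \right)} + 1525\right) + 1327 = \left(\left(-9 + 58 \cdot 42\right) + 1525\right) + 1327 = \left(\left(-9 + 2436\right) + 1525\right) + 1327 = \left(2427 + 1525\right) + 1327 = 3952 + 1327 = 5279$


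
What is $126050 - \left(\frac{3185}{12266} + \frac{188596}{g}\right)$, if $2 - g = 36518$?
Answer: $\frac{14115163633469}{111976314} \approx 1.2605 \cdot 10^{5}$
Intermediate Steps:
$g = -36516$ ($g = 2 - 36518 = -36516$)
$126050 - \left(\frac{3185}{12266} + \frac{188596}{g}\right) = 126050 - \left(- \frac{47149}{9129} + \frac{3185}{12266}\right) = 126050 - - \frac{549253769}{111976314} = 126050 + \left(\frac{47149}{9129} - \frac{3185}{12266}\right) = 126050 + \frac{549253769}{111976314} = \frac{14115163633469}{111976314}$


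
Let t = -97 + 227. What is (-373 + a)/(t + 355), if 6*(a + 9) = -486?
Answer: -463/485 ≈ -0.95464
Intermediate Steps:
a = -90 (a = -9 + (⅙)*(-486) = -9 - 81 = -90)
t = 130
(-373 + a)/(t + 355) = (-373 - 90)/(130 + 355) = -463/485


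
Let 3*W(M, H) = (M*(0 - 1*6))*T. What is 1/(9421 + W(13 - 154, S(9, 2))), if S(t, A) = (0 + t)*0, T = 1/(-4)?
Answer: 2/18701 ≈ 0.00010695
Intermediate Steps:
T = -¼ ≈ -0.25000
S(t, A) = 0 (S(t, A) = t*0 = 0)
W(M, H) = M/2 (W(M, H) = ((M*(0 - 1*6))*(-¼))/3 = ((M*(0 - 6))*(-¼))/3 = ((M*(-6))*(-¼))/3 = (-6*M*(-¼))/3 = (3*M/2)/3 = M/2)
1/(9421 + W(13 - 154, S(9, 2))) = 1/(9421 + (13 - 154)/2) = 1/(9421 + (½)*(-141)) = 1/(9421 - 141/2) = 1/(18701/2) = 2/18701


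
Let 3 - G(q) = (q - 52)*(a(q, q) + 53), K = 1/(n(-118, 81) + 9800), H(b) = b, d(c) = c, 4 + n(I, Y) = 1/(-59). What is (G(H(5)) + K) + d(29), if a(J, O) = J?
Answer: 1594022013/577963 ≈ 2758.0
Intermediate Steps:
n(I, Y) = -237/59 (n(I, Y) = -4 + 1/(-59) = -4 - 1/59 = -237/59)
K = 59/577963 (K = 1/(-237/59 + 9800) = 1/(577963/59) = 59/577963 ≈ 0.00010208)
G(q) = 3 - (-52 + q)*(53 + q) (G(q) = 3 - (q - 52)*(q + 53) = 3 - (-52 + q)*(53 + q))
(G(H(5)) + K) + d(29) = ((2759 - 1*5 - 1*5**2) + 59/577963) + 29 = ((2759 - 5 - 1*25) + 59/577963) + 29 = ((2759 - 5 - 25) + 59/577963) + 29 = (2729 + 59/577963) + 29 = 1577261086/577963 + 29 = 1594022013/577963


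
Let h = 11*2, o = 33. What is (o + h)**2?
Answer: 3025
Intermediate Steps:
h = 22
(o + h)**2 = (33 + 22)**2 = 55**2 = 3025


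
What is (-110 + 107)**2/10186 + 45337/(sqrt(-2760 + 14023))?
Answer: 9/10186 + 45337*sqrt(11263)/11263 ≈ 427.20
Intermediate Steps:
(-110 + 107)**2/10186 + 45337/(sqrt(-2760 + 14023)) = (-3)**2*(1/10186) + 45337/(sqrt(11263)) = 9*(1/10186) + 45337*(sqrt(11263)/11263) = 9/10186 + 45337*sqrt(11263)/11263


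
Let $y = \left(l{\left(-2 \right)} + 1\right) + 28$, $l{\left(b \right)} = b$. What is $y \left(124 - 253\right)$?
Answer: $-3483$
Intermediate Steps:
$y = 27$ ($y = \left(-2 + 1\right) + 28 = -1 + 28 = 27$)
$y \left(124 - 253\right) = 27 \left(124 - 253\right) = 27 \left(-129\right) = -3483$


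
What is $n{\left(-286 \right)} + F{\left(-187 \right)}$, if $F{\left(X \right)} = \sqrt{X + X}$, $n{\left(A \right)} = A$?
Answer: $-286 + i \sqrt{374} \approx -286.0 + 19.339 i$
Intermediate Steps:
$F{\left(X \right)} = \sqrt{2} \sqrt{X}$ ($F{\left(X \right)} = \sqrt{2 X} = \sqrt{2} \sqrt{X}$)
$n{\left(-286 \right)} + F{\left(-187 \right)} = -286 + \sqrt{2} \sqrt{-187} = -286 + \sqrt{2} i \sqrt{187} = -286 + i \sqrt{374}$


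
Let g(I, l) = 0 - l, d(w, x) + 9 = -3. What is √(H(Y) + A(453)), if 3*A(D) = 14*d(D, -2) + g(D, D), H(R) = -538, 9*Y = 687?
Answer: I*√745 ≈ 27.295*I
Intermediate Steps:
Y = 229/3 (Y = (⅑)*687 = 229/3 ≈ 76.333)
d(w, x) = -12 (d(w, x) = -9 - 3 = -12)
g(I, l) = -l
A(D) = -56 - D/3 (A(D) = (14*(-12) - D)/3 = (-168 - D)/3 = -56 - D/3)
√(H(Y) + A(453)) = √(-538 + (-56 - ⅓*453)) = √(-538 + (-56 - 151)) = √(-538 - 207) = √(-745) = I*√745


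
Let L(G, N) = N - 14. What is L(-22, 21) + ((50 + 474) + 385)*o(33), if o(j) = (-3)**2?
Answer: 8188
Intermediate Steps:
o(j) = 9
L(G, N) = -14 + N
L(-22, 21) + ((50 + 474) + 385)*o(33) = (-14 + 21) + ((50 + 474) + 385)*9 = 7 + (524 + 385)*9 = 7 + 909*9 = 7 + 8181 = 8188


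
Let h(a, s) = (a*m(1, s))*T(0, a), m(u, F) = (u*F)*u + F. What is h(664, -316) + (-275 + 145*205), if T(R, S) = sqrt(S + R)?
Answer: 29450 - 839296*sqrt(166) ≈ -1.0784e+7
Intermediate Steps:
m(u, F) = F + F*u**2 (m(u, F) = (F*u)*u + F = F*u**2 + F = F + F*u**2)
T(R, S) = sqrt(R + S)
h(a, s) = 2*s*a**(3/2) (h(a, s) = (a*(s*(1 + 1**2)))*sqrt(0 + a) = (a*(s*(1 + 1)))*sqrt(a) = (a*(s*2))*sqrt(a) = (a*(2*s))*sqrt(a) = (2*a*s)*sqrt(a) = 2*s*a**(3/2))
h(664, -316) + (-275 + 145*205) = 2*(-316)*664**(3/2) + (-275 + 145*205) = 2*(-316)*(1328*sqrt(166)) + (-275 + 29725) = -839296*sqrt(166) + 29450 = 29450 - 839296*sqrt(166)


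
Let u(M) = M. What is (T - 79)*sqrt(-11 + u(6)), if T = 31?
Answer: -48*I*sqrt(5) ≈ -107.33*I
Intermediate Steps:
(T - 79)*sqrt(-11 + u(6)) = (31 - 79)*sqrt(-11 + 6) = -48*I*sqrt(5)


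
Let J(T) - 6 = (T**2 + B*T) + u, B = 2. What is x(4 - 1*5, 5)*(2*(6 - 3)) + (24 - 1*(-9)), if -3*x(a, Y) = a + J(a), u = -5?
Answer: 35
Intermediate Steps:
J(T) = 1 + T**2 + 2*T (J(T) = 6 + ((T**2 + 2*T) - 5) = 6 + (-5 + T**2 + 2*T) = 1 + T**2 + 2*T)
x(a, Y) = -1/3 - a - a**2/3 (x(a, Y) = -(a + (1 + a**2 + 2*a))/3 = -(1 + a**2 + 3*a)/3 = -1/3 - a - a**2/3)
x(4 - 1*5, 5)*(2*(6 - 3)) + (24 - 1*(-9)) = (-1/3 - (4 - 1*5) - (4 - 1*5)**2/3)*(2*(6 - 3)) + (24 - 1*(-9)) = (-1/3 - (4 - 5) - (4 - 5)**2/3)*(2*3) + (24 + 9) = (-1/3 - 1*(-1) - 1/3*(-1)**2)*6 + 33 = (-1/3 + 1 - 1/3*1)*6 + 33 = (-1/3 + 1 - 1/3)*6 + 33 = (1/3)*6 + 33 = 2 + 33 = 35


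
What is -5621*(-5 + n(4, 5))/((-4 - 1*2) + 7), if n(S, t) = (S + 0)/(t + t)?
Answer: 129283/5 ≈ 25857.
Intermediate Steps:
n(S, t) = S/(2*t) (n(S, t) = S/((2*t)) = S*(1/(2*t)) = S/(2*t))
-5621*(-5 + n(4, 5))/((-4 - 1*2) + 7) = -5621*(-5 + (½)*4/5)/((-4 - 1*2) + 7) = -5621*(-5 + (½)*4*(⅕))/((-4 - 2) + 7) = -5621*(-5 + ⅖)/(-6 + 7) = -(-129283)/(5*1) = -(-129283)/5 = -5621*(-23/5) = 129283/5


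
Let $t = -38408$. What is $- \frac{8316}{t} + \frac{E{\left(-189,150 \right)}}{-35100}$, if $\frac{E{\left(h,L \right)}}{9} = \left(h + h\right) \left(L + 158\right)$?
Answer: $\frac{93834279}{3120650} \approx 30.069$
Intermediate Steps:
$E{\left(h,L \right)} = 18 h \left(158 + L\right)$ ($E{\left(h,L \right)} = 9 \left(h + h\right) \left(L + 158\right) = 9 \cdot 2 h \left(158 + L\right) = 18 h \left(158 + L\right)$)
$- \frac{8316}{t} + \frac{E{\left(-189,150 \right)}}{-35100} = - \frac{8316}{-38408} + \frac{18 \left(-189\right) \left(158 + 150\right)}{-35100} = \left(-8316\right) \left(- \frac{1}{38408}\right) + 18 \left(-189\right) 308 \left(- \frac{1}{35100}\right) = \frac{2079}{9602} - - \frac{9702}{325} = \frac{2079}{9602} + \frac{9702}{325} = \frac{93834279}{3120650}$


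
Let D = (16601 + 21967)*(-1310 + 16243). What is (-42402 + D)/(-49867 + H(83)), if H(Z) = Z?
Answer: -41135253/3556 ≈ -11568.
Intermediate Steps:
D = 575935944 (D = 38568*14933 = 575935944)
(-42402 + D)/(-49867 + H(83)) = (-42402 + 575935944)/(-49867 + 83) = 575893542/(-49784) = 575893542*(-1/49784) = -41135253/3556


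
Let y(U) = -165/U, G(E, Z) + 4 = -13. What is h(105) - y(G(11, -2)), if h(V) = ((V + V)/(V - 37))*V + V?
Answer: 14265/34 ≈ 419.56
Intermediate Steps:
G(E, Z) = -17 (G(E, Z) = -4 - 13 = -17)
h(V) = V + 2*V²/(-37 + V) (h(V) = ((2*V)/(-37 + V))*V + V = (2*V/(-37 + V))*V + V = 2*V²/(-37 + V) + V = V + 2*V²/(-37 + V))
h(105) - y(G(11, -2)) = 105*(-37 + 3*105)/(-37 + 105) - (-165)/(-17) = 105*(-37 + 315)/68 - (-165)*(-1)/17 = 105*(1/68)*278 - 1*165/17 = 14595/34 - 165/17 = 14265/34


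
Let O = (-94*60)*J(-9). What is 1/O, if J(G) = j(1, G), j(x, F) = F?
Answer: 1/50760 ≈ 1.9701e-5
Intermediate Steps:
J(G) = G
O = 50760 (O = -94*60*(-9) = -5640*(-9) = 50760)
1/O = 1/50760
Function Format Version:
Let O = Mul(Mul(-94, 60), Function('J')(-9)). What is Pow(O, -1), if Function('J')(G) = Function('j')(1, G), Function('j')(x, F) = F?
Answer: Rational(1, 50760) ≈ 1.9701e-5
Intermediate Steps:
Function('J')(G) = G
O = 50760 (O = Mul(Mul(-94, 60), -9) = Mul(-5640, -9) = 50760)
Pow(O, -1) = Pow(50760, -1) = Rational(1, 50760)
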